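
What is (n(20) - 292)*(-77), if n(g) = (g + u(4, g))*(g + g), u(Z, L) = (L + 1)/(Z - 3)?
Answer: -103796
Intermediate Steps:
u(Z, L) = (1 + L)/(-3 + Z)
n(g) = 2*g*(1 + 2*g) (n(g) = (g + (1 + g)/(-3 + 4))*(g + g) = (g + (1 + g)/1)*(2*g) = (g + 1*(1 + g))*(2*g) = (g + (1 + g))*(2*g) = (1 + 2*g)*(2*g) = 2*g*(1 + 2*g))
(n(20) - 292)*(-77) = (2*20*(1 + 2*20) - 292)*(-77) = (2*20*(1 + 40) - 292)*(-77) = (2*20*41 - 292)*(-77) = (1640 - 292)*(-77) = 1348*(-77) = -103796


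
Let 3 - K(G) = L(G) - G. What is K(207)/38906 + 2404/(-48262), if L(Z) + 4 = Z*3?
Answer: -56586329/938840686 ≈ -0.060273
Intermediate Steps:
L(Z) = -4 + 3*Z (L(Z) = -4 + Z*3 = -4 + 3*Z)
K(G) = 7 - 2*G (K(G) = 3 - ((-4 + 3*G) - G) = 3 - (-4 + 2*G) = 3 + (4 - 2*G) = 7 - 2*G)
K(207)/38906 + 2404/(-48262) = (7 - 2*207)/38906 + 2404/(-48262) = (7 - 414)*(1/38906) + 2404*(-1/48262) = -407*1/38906 - 1202/24131 = -407/38906 - 1202/24131 = -56586329/938840686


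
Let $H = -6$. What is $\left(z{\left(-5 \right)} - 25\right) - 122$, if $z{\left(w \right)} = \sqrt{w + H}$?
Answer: $-147 + i \sqrt{11} \approx -147.0 + 3.3166 i$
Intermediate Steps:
$z{\left(w \right)} = \sqrt{-6 + w}$ ($z{\left(w \right)} = \sqrt{w - 6} = \sqrt{-6 + w}$)
$\left(z{\left(-5 \right)} - 25\right) - 122 = \left(\sqrt{-6 - 5} - 25\right) - 122 = \left(\sqrt{-11} - 25\right) - 122 = \left(i \sqrt{11} - 25\right) - 122 = \left(-25 + i \sqrt{11}\right) - 122 = -147 + i \sqrt{11}$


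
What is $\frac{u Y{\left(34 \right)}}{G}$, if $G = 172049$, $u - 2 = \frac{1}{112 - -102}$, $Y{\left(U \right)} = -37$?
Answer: $- \frac{15873}{36818486} \approx -0.00043111$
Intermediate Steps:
$u = \frac{429}{214}$ ($u = 2 + \frac{1}{112 - -102} = 2 + \frac{1}{112 + 102} = 2 + \frac{1}{214} = \frac{429}{214} \approx 2.0047$)
$\frac{u Y{\left(34 \right)}}{G} = \frac{\frac{429}{214} \left(-37\right)}{172049} = \left(- \frac{15873}{214}\right) \frac{1}{172049} = - \frac{15873}{36818486}$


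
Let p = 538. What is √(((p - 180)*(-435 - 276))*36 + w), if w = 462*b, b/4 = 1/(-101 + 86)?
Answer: 4*I*√14317955/5 ≈ 3027.1*I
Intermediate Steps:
b = -4/15 (b = 4/(-101 + 86) = 4/(-15) = 4*(-1/15) = -4/15 ≈ -0.26667)
w = -616/5 (w = 462*(-4/15) = -616/5 ≈ -123.20)
√(((p - 180)*(-435 - 276))*36 + w) = √(((538 - 180)*(-435 - 276))*36 - 616/5) = √((358*(-711))*36 - 616/5) = √(-254538*36 - 616/5) = √(-9163368 - 616/5) = √(-45817456/5) = 4*I*√14317955/5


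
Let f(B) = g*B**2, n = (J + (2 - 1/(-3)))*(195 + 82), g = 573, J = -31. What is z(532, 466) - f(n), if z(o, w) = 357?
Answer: -108390146573/3 ≈ -3.6130e+10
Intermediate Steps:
n = -23822/3 (n = (-31 + (2 - 1/(-3)))*(195 + 82) = (-31 + (2 - 1/3*(-1)))*277 = (-31 + (2 + 1/3))*277 = (-31 + 7/3)*277 = -86/3*277 = -23822/3 ≈ -7940.7)
f(B) = 573*B**2
z(532, 466) - f(n) = 357 - 573*(-23822/3)**2 = 357 - 573*567487684/9 = 357 - 1*108390147644/3 = 357 - 108390147644/3 = -108390146573/3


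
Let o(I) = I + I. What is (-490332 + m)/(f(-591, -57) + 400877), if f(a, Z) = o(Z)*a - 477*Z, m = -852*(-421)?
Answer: -3291/12386 ≈ -0.26570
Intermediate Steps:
o(I) = 2*I
m = 358692
f(a, Z) = -477*Z + 2*Z*a (f(a, Z) = (2*Z)*a - 477*Z = 2*Z*a - 477*Z = -477*Z + 2*Z*a)
(-490332 + m)/(f(-591, -57) + 400877) = (-490332 + 358692)/(-57*(-477 + 2*(-591)) + 400877) = -131640/(-57*(-477 - 1182) + 400877) = -131640/(-57*(-1659) + 400877) = -131640/(94563 + 400877) = -131640/495440 = -131640*1/495440 = -3291/12386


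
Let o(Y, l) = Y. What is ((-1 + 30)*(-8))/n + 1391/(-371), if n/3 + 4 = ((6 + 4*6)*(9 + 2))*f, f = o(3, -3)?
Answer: -72425/18921 ≈ -3.8278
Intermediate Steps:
f = 3
n = 2958 (n = -12 + 3*(((6 + 4*6)*(9 + 2))*3) = -12 + 3*(((6 + 24)*11)*3) = -12 + 3*((30*11)*3) = -12 + 3*(330*3) = -12 + 3*990 = -12 + 2970 = 2958)
((-1 + 30)*(-8))/n + 1391/(-371) = ((-1 + 30)*(-8))/2958 + 1391/(-371) = (29*(-8))*(1/2958) + 1391*(-1/371) = -232*1/2958 - 1391/371 = -4/51 - 1391/371 = -72425/18921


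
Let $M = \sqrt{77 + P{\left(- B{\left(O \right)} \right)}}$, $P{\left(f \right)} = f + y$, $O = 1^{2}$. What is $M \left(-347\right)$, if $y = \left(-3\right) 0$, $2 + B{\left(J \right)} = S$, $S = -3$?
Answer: $- 347 \sqrt{82} \approx -3142.2$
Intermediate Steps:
$O = 1$
$B{\left(J \right)} = -5$ ($B{\left(J \right)} = -2 - 3 = -5$)
$y = 0$
$P{\left(f \right)} = f$ ($P{\left(f \right)} = f + 0 = f$)
$M = \sqrt{82}$ ($M = \sqrt{77 - -5} = \sqrt{77 + 5} = \sqrt{82} \approx 9.0554$)
$M \left(-347\right) = \sqrt{82} \left(-347\right) = - 347 \sqrt{82}$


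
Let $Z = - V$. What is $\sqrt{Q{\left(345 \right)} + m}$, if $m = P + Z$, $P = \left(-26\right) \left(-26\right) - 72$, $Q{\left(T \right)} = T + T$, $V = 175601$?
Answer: $i \sqrt{174307} \approx 417.5 i$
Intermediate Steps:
$Q{\left(T \right)} = 2 T$
$P = 604$ ($P = 676 - 72 = 604$)
$Z = -175601$ ($Z = \left(-1\right) 175601 = -175601$)
$m = -174997$ ($m = 604 - 175601 = -174997$)
$\sqrt{Q{\left(345 \right)} + m} = \sqrt{2 \cdot 345 - 174997} = \sqrt{690 - 174997} = \sqrt{-174307} = i \sqrt{174307}$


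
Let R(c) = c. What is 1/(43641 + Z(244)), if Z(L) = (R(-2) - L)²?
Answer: 1/104157 ≈ 9.6009e-6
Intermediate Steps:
Z(L) = (-2 - L)²
1/(43641 + Z(244)) = 1/(43641 + (2 + 244)²) = 1/(43641 + 246²) = 1/(43641 + 60516) = 1/104157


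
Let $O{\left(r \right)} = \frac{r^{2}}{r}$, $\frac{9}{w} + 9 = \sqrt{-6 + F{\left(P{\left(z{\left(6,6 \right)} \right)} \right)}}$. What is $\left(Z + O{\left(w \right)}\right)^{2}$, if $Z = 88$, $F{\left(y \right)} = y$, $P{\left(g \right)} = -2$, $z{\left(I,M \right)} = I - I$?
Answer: $\frac{60077353}{7921} - \frac{279036 i \sqrt{2}}{7921} \approx 7584.6 - 49.819 i$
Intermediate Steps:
$z{\left(I,M \right)} = 0$
$w = \frac{9}{-9 + 2 i \sqrt{2}}$ ($w = \frac{9}{-9 + \sqrt{-6 - 2}} = \frac{9}{-9 + \sqrt{-8}} = \frac{9}{-9 + 2 i \sqrt{2}} \approx -0.91011 - 0.28602 i$)
$O{\left(r \right)} = r$
$\left(Z + O{\left(w \right)}\right)^{2} = \left(88 - \left(\frac{81}{89} + \frac{18 i \sqrt{2}}{89}\right)\right)^{2} = \left(\frac{7751}{89} - \frac{18 i \sqrt{2}}{89}\right)^{2}$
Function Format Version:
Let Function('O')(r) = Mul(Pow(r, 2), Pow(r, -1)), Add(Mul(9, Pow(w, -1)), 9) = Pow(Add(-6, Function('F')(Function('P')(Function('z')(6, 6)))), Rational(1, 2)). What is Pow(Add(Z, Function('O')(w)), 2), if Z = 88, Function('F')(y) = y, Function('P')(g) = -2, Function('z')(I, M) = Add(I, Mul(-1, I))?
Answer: Add(Rational(60077353, 7921), Mul(Rational(-279036, 7921), I, Pow(2, Rational(1, 2)))) ≈ Add(7584.6, Mul(-49.819, I))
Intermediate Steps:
Function('z')(I, M) = 0
w = Mul(9, Pow(Add(-9, Mul(2, I, Pow(2, Rational(1, 2)))), -1)) (w = Mul(9, Pow(Add(-9, Pow(Add(-6, -2), Rational(1, 2))), -1)) = Mul(9, Pow(Add(-9, Pow(-8, Rational(1, 2))), -1)) = Mul(9, Pow(Add(-9, Mul(2, I, Pow(2, Rational(1, 2)))), -1)) ≈ Add(-0.91011, Mul(-0.28602, I)))
Function('O')(r) = r
Pow(Add(Z, Function('O')(w)), 2) = Pow(Add(88, Add(Rational(-81, 89), Mul(Rational(-18, 89), I, Pow(2, Rational(1, 2))))), 2) = Pow(Add(Rational(7751, 89), Mul(Rational(-18, 89), I, Pow(2, Rational(1, 2)))), 2)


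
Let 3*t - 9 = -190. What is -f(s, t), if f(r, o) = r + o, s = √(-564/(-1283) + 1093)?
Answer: 181/3 - √1799898889/1283 ≈ 27.266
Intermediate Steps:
t = -181/3 (t = 3 + (⅓)*(-190) = 3 - 190/3 = -181/3 ≈ -60.333)
s = √1799898889/1283 (s = √(-564*(-1/1283) + 1093) = √(564/1283 + 1093) = √(1402883/1283) = √1799898889/1283 ≈ 33.067)
f(r, o) = o + r
-f(s, t) = -(-181/3 + √1799898889/1283) = 181/3 - √1799898889/1283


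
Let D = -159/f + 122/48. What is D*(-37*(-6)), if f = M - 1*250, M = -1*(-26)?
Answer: 80845/112 ≈ 721.83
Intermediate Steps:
M = 26
f = -224 (f = 26 - 1*250 = 26 - 250 = -224)
D = 2185/672 (D = -159/(-224) + 122/48 = -159*(-1/224) + 122*(1/48) = 159/224 + 61/24 = 2185/672 ≈ 3.2515)
D*(-37*(-6)) = 2185*(-37*(-6))/672 = (2185/672)*222 = 80845/112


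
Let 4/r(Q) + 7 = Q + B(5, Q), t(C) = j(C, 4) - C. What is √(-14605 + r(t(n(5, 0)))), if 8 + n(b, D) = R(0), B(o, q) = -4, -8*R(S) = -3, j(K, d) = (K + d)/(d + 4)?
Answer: 3*I*√1988045/35 ≈ 120.86*I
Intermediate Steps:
j(K, d) = (K + d)/(4 + d)
R(S) = 3/8 (R(S) = -⅛*(-3) = 3/8)
n(b, D) = -61/8 (n(b, D) = -8 + 3/8 = -61/8)
t(C) = ½ - 7*C/8 (t(C) = (C + 4)/(4 + 4) - C = (4 + C)/8 - C = (½ + C/8) - C = ½ - 7*C/8)
r(Q) = 4/(-11 + Q) (r(Q) = 4/(-7 + (Q - 4)) = 4/(-7 + (-4 + Q)) = 4/(-11 + Q))
√(-14605 + r(t(n(5, 0)))) = √(-14605 + 4/(-11 + (½ - 7/8*(-61/8)))) = √(-14605 + 4/(-11 + (½ + 427/64))) = √(-14605 + 4/(-11 + 459/64)) = √(-14605 + 4/(-245/64)) = √(-14605 + 4*(-64/245)) = √(-14605 - 256/245) = √(-3578481/245) = 3*I*√1988045/35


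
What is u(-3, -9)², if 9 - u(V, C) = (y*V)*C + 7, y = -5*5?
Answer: 458329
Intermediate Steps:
y = -25
u(V, C) = 2 + 25*C*V (u(V, C) = 9 - ((-25*V)*C + 7) = 9 - (-25*C*V + 7) = 9 - (7 - 25*C*V) = 9 + (-7 + 25*C*V) = 2 + 25*C*V)
u(-3, -9)² = (2 + 25*(-9)*(-3))² = (2 + 675)² = 677² = 458329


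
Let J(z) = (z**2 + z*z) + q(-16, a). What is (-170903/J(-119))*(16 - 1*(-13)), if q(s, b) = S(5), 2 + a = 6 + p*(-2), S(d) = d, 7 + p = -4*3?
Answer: -4956187/28327 ≈ -174.96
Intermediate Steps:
p = -19 (p = -7 - 4*3 = -7 - 12 = -19)
a = 42 (a = -2 + (6 - 19*(-2)) = -2 + (6 + 38) = -2 + 44 = 42)
q(s, b) = 5
J(z) = 5 + 2*z**2 (J(z) = (z**2 + z*z) + 5 = (z**2 + z**2) + 5 = 2*z**2 + 5 = 5 + 2*z**2)
(-170903/J(-119))*(16 - 1*(-13)) = (-170903/(5 + 2*(-119)**2))*(16 - 1*(-13)) = (-170903/(5 + 2*14161))*(16 + 13) = -170903/(5 + 28322)*29 = -170903/28327*29 = -4956187/28327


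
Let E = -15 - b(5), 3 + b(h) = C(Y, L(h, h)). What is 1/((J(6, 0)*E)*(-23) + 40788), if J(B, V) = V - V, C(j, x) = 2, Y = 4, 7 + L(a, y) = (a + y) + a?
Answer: 1/40788 ≈ 2.4517e-5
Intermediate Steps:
L(a, y) = -7 + y + 2*a (L(a, y) = -7 + ((a + y) + a) = -7 + (y + 2*a) = -7 + y + 2*a)
b(h) = -1 (b(h) = -3 + 2 = -1)
E = -14 (E = -15 - 1*(-1) = -15 + 1 = -14)
J(B, V) = 0
1/((J(6, 0)*E)*(-23) + 40788) = 1/((0*(-14))*(-23) + 40788) = 1/(0*(-23) + 40788) = 1/(0 + 40788) = 1/40788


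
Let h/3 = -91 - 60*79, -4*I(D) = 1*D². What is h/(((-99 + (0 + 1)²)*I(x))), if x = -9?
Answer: -9662/1323 ≈ -7.3031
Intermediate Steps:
I(D) = -D²/4
h = -14493 (h = 3*(-91 - 60*79) = 3*(-91 - 4740) = 3*(-4831) = -14493)
h/(((-99 + (0 + 1)²)*I(x))) = -14493*(-4/(81*(-99 + (0 + 1)²))) = -14493*(-4/(81*(-99 + 1²))) = -14493*(-4/(81*(-99 + 1))) = -14493/((-98*(-81/4))) = -14493/3969/2 = -14493*2/3969 = -9662/1323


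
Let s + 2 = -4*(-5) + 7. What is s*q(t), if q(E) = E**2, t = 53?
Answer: 70225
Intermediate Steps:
s = 25 (s = -2 + (-4*(-5) + 7) = -2 + (20 + 7) = -2 + 27 = 25)
s*q(t) = 25*53**2 = 25*2809 = 70225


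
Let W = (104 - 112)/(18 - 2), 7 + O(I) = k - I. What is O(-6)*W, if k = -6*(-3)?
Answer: -17/2 ≈ -8.5000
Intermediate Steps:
k = 18
O(I) = 11 - I (O(I) = -7 + (18 - I) = 11 - I)
W = -1/2 (W = -8/16 = -8*1/16 = -1/2 ≈ -0.50000)
O(-6)*W = (11 - 1*(-6))*(-1/2) = (11 + 6)*(-1/2) = 17*(-1/2) = -17/2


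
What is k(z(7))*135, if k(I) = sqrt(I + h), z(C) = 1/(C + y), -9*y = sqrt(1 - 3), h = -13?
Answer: 135*sqrt((-810 + 13*I*sqrt(2))/(63 - I*sqrt(2))) ≈ 0.060338 + 484.07*I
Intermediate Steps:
y = -I*sqrt(2)/9 (y = -sqrt(1 - 3)/9 = -I*sqrt(2)/9 ≈ -0.15713*I)
z(C) = 1/(C - I*sqrt(2)/9)
k(I) = sqrt(-13 + I) (k(I) = sqrt(I - 13) = sqrt(-13 + I))
k(z(7))*135 = sqrt(-13 + 9/(9*7 - I*sqrt(2)))*135 = sqrt(-13 + 9/(63 - I*sqrt(2)))*135 = 135*sqrt(-13 + 9/(63 - I*sqrt(2)))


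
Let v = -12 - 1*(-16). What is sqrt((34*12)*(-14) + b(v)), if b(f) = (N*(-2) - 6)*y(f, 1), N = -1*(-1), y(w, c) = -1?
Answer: 2*I*sqrt(1426) ≈ 75.525*I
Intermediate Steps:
N = 1
v = 4 (v = -12 + 16 = 4)
b(f) = 8 (b(f) = (1*(-2) - 6)*(-1) = (-2 - 6)*(-1) = -8*(-1) = 8)
sqrt((34*12)*(-14) + b(v)) = sqrt((34*12)*(-14) + 8) = sqrt(408*(-14) + 8) = sqrt(-5712 + 8) = sqrt(-5704) = 2*I*sqrt(1426)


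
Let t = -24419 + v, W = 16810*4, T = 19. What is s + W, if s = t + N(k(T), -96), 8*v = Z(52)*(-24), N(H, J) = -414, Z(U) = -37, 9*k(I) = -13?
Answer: 42518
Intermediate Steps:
k(I) = -13/9 (k(I) = (⅑)*(-13) = -13/9)
W = 67240
v = 111 (v = (-37*(-24))/8 = (⅛)*888 = 111)
t = -24308 (t = -24419 + 111 = -24308)
s = -24722 (s = -24308 - 414 = -24722)
s + W = -24722 + 67240 = 42518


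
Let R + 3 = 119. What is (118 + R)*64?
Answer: 14976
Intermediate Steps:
R = 116 (R = -3 + 119 = 116)
(118 + R)*64 = (118 + 116)*64 = 234*64 = 14976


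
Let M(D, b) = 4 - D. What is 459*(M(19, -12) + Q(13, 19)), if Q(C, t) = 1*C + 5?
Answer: 1377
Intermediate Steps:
Q(C, t) = 5 + C (Q(C, t) = C + 5 = 5 + C)
459*(M(19, -12) + Q(13, 19)) = 459*((4 - 1*19) + (5 + 13)) = 459*((4 - 19) + 18) = 459*(-15 + 18) = 459*3 = 1377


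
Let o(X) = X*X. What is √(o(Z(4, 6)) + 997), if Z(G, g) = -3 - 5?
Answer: √1061 ≈ 32.573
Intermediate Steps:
Z(G, g) = -8
o(X) = X²
√(o(Z(4, 6)) + 997) = √((-8)² + 997) = √(64 + 997) = √1061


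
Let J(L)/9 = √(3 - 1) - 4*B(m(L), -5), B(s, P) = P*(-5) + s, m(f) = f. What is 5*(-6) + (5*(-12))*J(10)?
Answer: 75570 - 540*√2 ≈ 74806.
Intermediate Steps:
B(s, P) = s - 5*P (B(s, P) = -5*P + s = s - 5*P)
J(L) = -900 - 36*L + 9*√2 (J(L) = 9*(√(3 - 1) - 4*(L - 5*(-5))) = 9*(√2 - 4*(L + 25)) = 9*(√2 - 4*(25 + L)) = 9*(√2 + (-100 - 4*L)) = 9*(-100 + √2 - 4*L) = -900 - 36*L + 9*√2)
5*(-6) + (5*(-12))*J(10) = 5*(-6) + (5*(-12))*(-900 - 36*10 + 9*√2) = -30 - 60*(-900 - 360 + 9*√2) = -30 - 60*(-1260 + 9*√2) = -30 + (75600 - 540*√2) = 75570 - 540*√2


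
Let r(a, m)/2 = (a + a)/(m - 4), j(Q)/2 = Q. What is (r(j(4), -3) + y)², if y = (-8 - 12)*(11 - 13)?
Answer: 61504/49 ≈ 1255.2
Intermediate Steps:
j(Q) = 2*Q
r(a, m) = 4*a/(-4 + m) (r(a, m) = 2*((a + a)/(m - 4)) = 2*((2*a)/(-4 + m)) = 2*(2*a/(-4 + m)) = 4*a/(-4 + m))
y = 40 (y = -20*(-2) = 40)
(r(j(4), -3) + y)² = (4*(2*4)/(-4 - 3) + 40)² = (4*8/(-7) + 40)² = (4*8*(-⅐) + 40)² = (-32/7 + 40)² = (248/7)² = 61504/49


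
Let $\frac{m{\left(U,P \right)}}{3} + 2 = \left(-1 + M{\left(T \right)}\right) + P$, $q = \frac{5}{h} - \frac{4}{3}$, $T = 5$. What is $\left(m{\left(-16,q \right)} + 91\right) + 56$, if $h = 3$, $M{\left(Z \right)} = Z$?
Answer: $154$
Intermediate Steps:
$q = \frac{1}{3}$ ($q = \frac{5}{3} - \frac{4}{3} = \frac{1}{3} \approx 0.33333$)
$m{\left(U,P \right)} = 6 + 3 P$ ($m{\left(U,P \right)} = -6 + 3 \left(\left(-1 + 5\right) + P\right) = -6 + 3 \left(4 + P\right) = -6 + \left(12 + 3 P\right) = 6 + 3 P$)
$\left(m{\left(-16,q \right)} + 91\right) + 56 = \left(\left(6 + 3 \cdot \frac{1}{3}\right) + 91\right) + 56 = \left(\left(6 + 1\right) + 91\right) + 56 = \left(7 + 91\right) + 56 = 98 + 56 = 154$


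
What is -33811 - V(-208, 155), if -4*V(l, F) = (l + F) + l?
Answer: -135505/4 ≈ -33876.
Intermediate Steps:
V(l, F) = -l/2 - F/4 (V(l, F) = -((l + F) + l)/4 = -((F + l) + l)/4 = -(F + 2*l)/4 = -l/2 - F/4)
-33811 - V(-208, 155) = -33811 - (-½*(-208) - ¼*155) = -33811 - (104 - 155/4) = -33811 - 1*261/4 = -33811 - 261/4 = -135505/4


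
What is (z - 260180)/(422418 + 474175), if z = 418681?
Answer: 158501/896593 ≈ 0.17678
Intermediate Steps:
(z - 260180)/(422418 + 474175) = (418681 - 260180)/(422418 + 474175) = 158501/896593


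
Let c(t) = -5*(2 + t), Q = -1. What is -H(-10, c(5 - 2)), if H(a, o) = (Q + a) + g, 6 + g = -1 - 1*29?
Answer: 47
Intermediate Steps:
g = -36 (g = -6 + (-1 - 1*29) = -6 + (-1 - 29) = -6 - 30 = -36)
c(t) = -10 - 5*t
H(a, o) = -37 + a (H(a, o) = (-1 + a) - 36 = -37 + a)
-H(-10, c(5 - 2)) = -(-37 - 10) = -1*(-47) = 47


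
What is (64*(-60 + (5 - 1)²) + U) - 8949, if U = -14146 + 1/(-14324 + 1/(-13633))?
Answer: -5059876592356/195279093 ≈ -25911.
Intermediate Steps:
U = -2762418063211/195279093 (U = -14146 + 1/(-14324 - 1/13633) = -14146 + 1/(-195279093/13633) = -14146 - 13633/195279093 = -2762418063211/195279093 ≈ -14146.)
(64*(-60 + (5 - 1)²) + U) - 8949 = (64*(-60 + (5 - 1)²) - 2762418063211/195279093) - 8949 = (64*(-60 + 4²) - 2762418063211/195279093) - 8949 = (64*(-60 + 16) - 2762418063211/195279093) - 8949 = (64*(-44) - 2762418063211/195279093) - 8949 = (-2816 - 2762418063211/195279093) - 8949 = -3312323989099/195279093 - 8949 = -5059876592356/195279093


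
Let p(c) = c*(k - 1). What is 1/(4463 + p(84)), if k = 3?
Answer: 1/4631 ≈ 0.00021594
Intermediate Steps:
p(c) = 2*c (p(c) = c*(3 - 1) = c*2 = 2*c)
1/(4463 + p(84)) = 1/(4463 + 2*84) = 1/(4463 + 168) = 1/4631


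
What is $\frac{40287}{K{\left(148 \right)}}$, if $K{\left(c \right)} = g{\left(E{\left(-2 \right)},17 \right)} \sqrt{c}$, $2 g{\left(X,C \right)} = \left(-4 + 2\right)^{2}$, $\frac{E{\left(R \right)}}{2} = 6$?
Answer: $\frac{40287 \sqrt{37}}{148} \approx 1655.8$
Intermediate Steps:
$E{\left(R \right)} = 12$ ($E{\left(R \right)} = 2 \cdot 6 = 12$)
$g{\left(X,C \right)} = 2$ ($g{\left(X,C \right)} = \frac{\left(-4 + 2\right)^{2}}{2} = \frac{\left(-2\right)^{2}}{2} = \frac{1}{2} \cdot 4 = 2$)
$K{\left(c \right)} = 2 \sqrt{c}$
$\frac{40287}{K{\left(148 \right)}} = \frac{40287}{2 \sqrt{148}} = \frac{40287}{2 \cdot 2 \sqrt{37}} = \frac{40287}{4 \sqrt{37}} = 40287 \frac{\sqrt{37}}{148} = \frac{40287 \sqrt{37}}{148}$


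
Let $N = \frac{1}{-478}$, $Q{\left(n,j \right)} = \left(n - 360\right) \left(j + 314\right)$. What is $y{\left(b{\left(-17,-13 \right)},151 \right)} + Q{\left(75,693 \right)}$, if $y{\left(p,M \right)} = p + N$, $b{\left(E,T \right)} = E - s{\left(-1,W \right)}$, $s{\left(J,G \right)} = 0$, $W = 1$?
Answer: $- \frac{137191737}{478} \approx -2.8701 \cdot 10^{5}$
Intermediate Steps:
$Q{\left(n,j \right)} = \left(-360 + n\right) \left(314 + j\right)$
$N = - \frac{1}{478} \approx -0.002092$
$b{\left(E,T \right)} = E$ ($b{\left(E,T \right)} = E - 0 = E + 0 = E$)
$y{\left(p,M \right)} = - \frac{1}{478} + p$ ($y{\left(p,M \right)} = p - \frac{1}{478} = - \frac{1}{478} + p$)
$y{\left(b{\left(-17,-13 \right)},151 \right)} + Q{\left(75,693 \right)} = \left(- \frac{1}{478} - 17\right) + \left(-113040 - 249480 + 314 \cdot 75 + 693 \cdot 75\right) = - \frac{8127}{478} + \left(-113040 - 249480 + 23550 + 51975\right) = - \frac{8127}{478} - 286995 = - \frac{137191737}{478}$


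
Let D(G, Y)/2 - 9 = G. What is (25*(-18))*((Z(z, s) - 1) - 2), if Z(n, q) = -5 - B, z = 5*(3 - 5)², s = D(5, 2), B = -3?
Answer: 2250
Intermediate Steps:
D(G, Y) = 18 + 2*G
s = 28 (s = 18 + 2*5 = 18 + 10 = 28)
z = 20 (z = 5*(-2)² = 5*4 = 20)
Z(n, q) = -2 (Z(n, q) = -5 - 1*(-3) = -5 + 3 = -2)
(25*(-18))*((Z(z, s) - 1) - 2) = (25*(-18))*((-2 - 1) - 2) = -450*(-3 - 2) = -450*(-5) = 2250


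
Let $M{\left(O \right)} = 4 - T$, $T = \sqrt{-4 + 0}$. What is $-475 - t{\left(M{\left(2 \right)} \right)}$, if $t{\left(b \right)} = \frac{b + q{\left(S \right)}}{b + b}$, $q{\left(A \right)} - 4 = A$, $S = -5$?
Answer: $- \frac{2377}{5} + \frac{i}{20} \approx -475.4 + 0.05 i$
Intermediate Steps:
$T = 2 i$ ($T = \sqrt{-4} = 2 i \approx 2.0 i$)
$q{\left(A \right)} = 4 + A$
$M{\left(O \right)} = 4 - 2 i$
$t{\left(b \right)} = \frac{-1 + b}{2 b}$ ($t{\left(b \right)} = \frac{b + \left(4 - 5\right)}{b + b} = \frac{b - 1}{2 b} = \left(-1 + b\right) \frac{1}{2 b} = \frac{-1 + b}{2 b}$)
$-475 - t{\left(M{\left(2 \right)} \right)} = -475 - \frac{-1 + \left(4 - 2 i\right)}{2 \left(4 - 2 i\right)} = -475 - \frac{\frac{4 + 2 i}{20} \left(3 - 2 i\right)}{2} = -475 - \frac{\left(3 - 2 i\right) \left(4 + 2 i\right)}{40}$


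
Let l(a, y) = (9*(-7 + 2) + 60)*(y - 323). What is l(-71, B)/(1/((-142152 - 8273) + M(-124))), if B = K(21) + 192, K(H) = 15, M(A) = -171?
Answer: 262037040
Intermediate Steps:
B = 207 (B = 15 + 192 = 207)
l(a, y) = -4845 + 15*y (l(a, y) = (9*(-5) + 60)*(-323 + y) = (-45 + 60)*(-323 + y) = 15*(-323 + y) = -4845 + 15*y)
l(-71, B)/(1/((-142152 - 8273) + M(-124))) = (-4845 + 15*207)/(1/((-142152 - 8273) - 171)) = (-4845 + 3105)/(1/(-150425 - 171)) = -1740/(1/(-150596)) = -1740/(-1/150596) = -1740*(-150596) = 262037040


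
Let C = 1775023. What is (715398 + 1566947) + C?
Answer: 4057368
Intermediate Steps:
(715398 + 1566947) + C = (715398 + 1566947) + 1775023 = 2282345 + 1775023 = 4057368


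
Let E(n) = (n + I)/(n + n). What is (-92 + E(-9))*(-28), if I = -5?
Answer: 22988/9 ≈ 2554.2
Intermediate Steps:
E(n) = (-5 + n)/(2*n) (E(n) = (n - 5)/(n + n) = (-5 + n)/((2*n)) = (-5 + n)*(1/(2*n)) = (-5 + n)/(2*n))
(-92 + E(-9))*(-28) = (-92 + (½)*(-5 - 9)/(-9))*(-28) = (-92 + (½)*(-⅑)*(-14))*(-28) = (-92 + 7/9)*(-28) = -821/9*(-28) = 22988/9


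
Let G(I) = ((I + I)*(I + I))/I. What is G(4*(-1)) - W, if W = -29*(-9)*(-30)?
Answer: 7814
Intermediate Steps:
G(I) = 4*I (G(I) = ((2*I)*(2*I))/I = (4*I²)/I = 4*I)
W = -7830 (W = 261*(-30) = -7830)
G(4*(-1)) - W = 4*(4*(-1)) - 1*(-7830) = 4*(-4) + 7830 = -16 + 7830 = 7814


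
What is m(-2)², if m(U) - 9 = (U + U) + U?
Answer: 9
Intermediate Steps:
m(U) = 9 + 3*U (m(U) = 9 + ((U + U) + U) = 9 + (2*U + U) = 9 + 3*U)
m(-2)² = (9 + 3*(-2))² = (9 - 6)² = 3² = 9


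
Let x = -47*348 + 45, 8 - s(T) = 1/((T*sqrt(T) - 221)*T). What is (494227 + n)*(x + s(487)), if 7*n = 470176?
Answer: -514598159604851597185/56225348994 - 561395*sqrt(487)/115452462 ≈ -9.1524e+9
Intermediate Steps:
n = 67168 (n = (1/7)*470176 = 67168)
s(T) = 8 - 1/(T*(-221 + T**(3/2))) (s(T) = 8 - 1/((T*sqrt(T) - 221)*T) = 8 - 1/((T**(3/2) - 221)*T) = 8 - 1/((-221 + T**(3/2))*T) = 8 - 1/(T*(-221 + T**(3/2))))
x = -16311 (x = -16356 + 45 = -16311)
(494227 + n)*(x + s(487)) = (494227 + 67168)*(-16311 + (-1 - 1768*487 + 8*487**(5/2))/(487**(5/2) - 221*487)) = 561395*(-16311 + (-1 - 861016 + 8*(237169*sqrt(487)))/(237169*sqrt(487) - 107627)) = 561395*(-16311 + (-1 - 861016 + 1897352*sqrt(487))/(-107627 + 237169*sqrt(487))) = 561395*(-16311 + (-861017 + 1897352*sqrt(487))/(-107627 + 237169*sqrt(487))) = -9156913845 + 561395*(-861017 + 1897352*sqrt(487))/(-107627 + 237169*sqrt(487))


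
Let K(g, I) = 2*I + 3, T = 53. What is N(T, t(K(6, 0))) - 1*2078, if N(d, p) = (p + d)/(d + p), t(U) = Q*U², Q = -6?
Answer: -2077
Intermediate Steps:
K(g, I) = 3 + 2*I
t(U) = -6*U²
N(d, p) = 1 (N(d, p) = (d + p)/(d + p) = 1)
N(T, t(K(6, 0))) - 1*2078 = 1 - 1*2078 = 1 - 2078 = -2077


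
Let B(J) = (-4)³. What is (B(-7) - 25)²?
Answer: 7921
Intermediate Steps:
B(J) = -64
(B(-7) - 25)² = (-64 - 25)² = (-89)² = 7921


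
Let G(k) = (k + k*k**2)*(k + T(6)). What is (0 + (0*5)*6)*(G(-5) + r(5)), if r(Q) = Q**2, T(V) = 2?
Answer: 0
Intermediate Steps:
G(k) = (2 + k)*(k + k**3) (G(k) = (k + k*k**2)*(k + 2) = (k + k**3)*(2 + k) = (2 + k)*(k + k**3))
(0 + (0*5)*6)*(G(-5) + r(5)) = (0 + (0*5)*6)*(-5*(2 - 5 + (-5)**3 + 2*(-5)**2) + 5**2) = (0 + 0*6)*(-5*(2 - 5 - 125 + 2*25) + 25) = (0 + 0)*(-5*(2 - 5 - 125 + 50) + 25) = 0*(-5*(-78) + 25) = 0*(390 + 25) = 0*415 = 0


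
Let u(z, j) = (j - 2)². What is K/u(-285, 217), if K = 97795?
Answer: 19559/9245 ≈ 2.1156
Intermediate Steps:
u(z, j) = (-2 + j)²
K/u(-285, 217) = 97795/((-2 + 217)²) = 97795/(215²) = 97795/46225 = 97795*(1/46225) = 19559/9245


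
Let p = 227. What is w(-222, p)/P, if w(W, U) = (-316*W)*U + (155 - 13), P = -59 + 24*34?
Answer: 15924646/757 ≈ 21037.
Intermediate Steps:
P = 757 (P = -59 + 816 = 757)
w(W, U) = 142 - 316*U*W (w(W, U) = -316*U*W + 142 = 142 - 316*U*W)
w(-222, p)/P = (142 - 316*227*(-222))/757 = (142 + 15924504)*(1/757) = 15924646*(1/757) = 15924646/757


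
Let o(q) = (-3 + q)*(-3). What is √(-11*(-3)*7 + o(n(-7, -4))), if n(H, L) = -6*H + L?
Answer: 3*√14 ≈ 11.225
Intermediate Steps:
n(H, L) = L - 6*H
o(q) = 9 - 3*q
√(-11*(-3)*7 + o(n(-7, -4))) = √(-11*(-3)*7 + (9 - 3*(-4 - 6*(-7)))) = √(33*7 + (9 - 3*(-4 + 42))) = √(231 + (9 - 3*38)) = √(231 + (9 - 114)) = √(231 - 105) = √126 = 3*√14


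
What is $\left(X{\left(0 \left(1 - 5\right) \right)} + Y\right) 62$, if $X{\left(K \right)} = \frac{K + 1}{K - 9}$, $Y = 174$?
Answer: $\frac{97030}{9} \approx 10781.0$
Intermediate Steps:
$X{\left(K \right)} = \frac{1 + K}{-9 + K}$
$\left(X{\left(0 \left(1 - 5\right) \right)} + Y\right) 62 = \left(\frac{1 + 0 \left(1 - 5\right)}{-9 + 0 \left(1 - 5\right)} + 174\right) 62 = \left(\frac{1 + 0 \left(-4\right)}{-9 + 0 \left(-4\right)} + 174\right) 62 = \left(\frac{1 + 0}{-9 + 0} + 174\right) 62 = \left(\frac{1}{-9} \cdot 1 + 174\right) 62 = \left(\left(- \frac{1}{9}\right) 1 + 174\right) 62 = \left(- \frac{1}{9} + 174\right) 62 = \frac{1565}{9} \cdot 62 = \frac{97030}{9}$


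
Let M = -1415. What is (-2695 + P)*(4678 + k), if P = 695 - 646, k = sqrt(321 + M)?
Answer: -12377988 - 2646*I*sqrt(1094) ≈ -1.2378e+7 - 87518.0*I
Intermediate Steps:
k = I*sqrt(1094) (k = sqrt(321 - 1415) = sqrt(-1094) = I*sqrt(1094) ≈ 33.076*I)
P = 49
(-2695 + P)*(4678 + k) = (-2695 + 49)*(4678 + I*sqrt(1094)) = -2646*(4678 + I*sqrt(1094)) = -12377988 - 2646*I*sqrt(1094)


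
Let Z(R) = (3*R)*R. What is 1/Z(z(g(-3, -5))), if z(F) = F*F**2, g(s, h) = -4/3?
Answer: 243/4096 ≈ 0.059326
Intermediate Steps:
g(s, h) = -4/3 (g(s, h) = -4*1/3 = -4/3)
z(F) = F**3
Z(R) = 3*R**2
1/Z(z(g(-3, -5))) = 1/(3*((-4/3)**3)**2) = 1/(3*(-64/27)**2) = 1/(3*(4096/729)) = 1/(4096/243) = 243/4096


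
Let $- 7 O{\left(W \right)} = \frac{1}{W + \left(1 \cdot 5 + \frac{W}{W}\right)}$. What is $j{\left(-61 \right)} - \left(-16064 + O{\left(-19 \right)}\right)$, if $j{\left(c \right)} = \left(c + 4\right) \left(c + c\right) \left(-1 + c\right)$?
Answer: $- \frac{37772645}{91} \approx -4.1508 \cdot 10^{5}$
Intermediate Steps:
$O{\left(W \right)} = - \frac{1}{7 \left(6 + W\right)}$ ($O{\left(W \right)} = - \frac{1}{7 \left(W + \left(1 \cdot 5 + \frac{W}{W}\right)\right)} = - \frac{1}{7 \left(W + \left(5 + 1\right)\right)} = - \frac{1}{7 \left(W + 6\right)} = - \frac{1}{7 \left(6 + W\right)}$)
$j{\left(c \right)} = 2 c \left(-1 + c\right) \left(4 + c\right)$ ($j{\left(c \right)} = \left(4 + c\right) 2 c \left(-1 + c\right) = 2 c \left(4 + c\right) \left(-1 + c\right) = 2 c \left(-1 + c\right) \left(4 + c\right)$)
$j{\left(-61 \right)} - \left(-16064 + O{\left(-19 \right)}\right) = 2 \left(-61\right) \left(-4 + \left(-61\right)^{2} + 3 \left(-61\right)\right) - \left(-16064 - \frac{1}{42 + 7 \left(-19\right)}\right) = 2 \left(-61\right) \left(-4 + 3721 - 183\right) - \left(-16064 - \frac{1}{42 - 133}\right) = 2 \left(-61\right) 3534 - \left(-16064 - \frac{1}{-91}\right) = -431148 - \left(-16064 - - \frac{1}{91}\right) = -431148 - \left(-16064 + \frac{1}{91}\right) = -431148 - - \frac{1461823}{91} = -431148 + \frac{1461823}{91} = - \frac{37772645}{91}$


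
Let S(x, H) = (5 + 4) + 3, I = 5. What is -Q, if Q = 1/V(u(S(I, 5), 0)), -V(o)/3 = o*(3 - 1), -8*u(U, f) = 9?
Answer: -4/27 ≈ -0.14815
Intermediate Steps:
S(x, H) = 12 (S(x, H) = 9 + 3 = 12)
u(U, f) = -9/8 (u(U, f) = -⅛*9 = -9/8)
V(o) = -6*o (V(o) = -3*o*(3 - 1) = -3*o*2 = -6*o)
Q = 4/27 (Q = 1/(-6*(-9/8)) = 1/(27/4) = 4/27 ≈ 0.14815)
-Q = -1*4/27 = -4/27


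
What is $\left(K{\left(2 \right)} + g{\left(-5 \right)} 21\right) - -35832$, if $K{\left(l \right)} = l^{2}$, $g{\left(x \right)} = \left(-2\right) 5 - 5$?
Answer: $35521$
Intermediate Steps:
$g{\left(x \right)} = -15$ ($g{\left(x \right)} = -10 - 5 = -15$)
$\left(K{\left(2 \right)} + g{\left(-5 \right)} 21\right) - -35832 = \left(2^{2} - 315\right) - -35832 = \left(4 - 315\right) + 35832 = -311 + 35832 = 35521$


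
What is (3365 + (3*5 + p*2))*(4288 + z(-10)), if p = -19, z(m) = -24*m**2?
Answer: 6309696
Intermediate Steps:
(3365 + (3*5 + p*2))*(4288 + z(-10)) = (3365 + (3*5 - 19*2))*(4288 - 24*(-10)**2) = (3365 + (15 - 38))*(4288 - 24*100) = (3365 - 23)*(4288 - 2400) = 3342*1888 = 6309696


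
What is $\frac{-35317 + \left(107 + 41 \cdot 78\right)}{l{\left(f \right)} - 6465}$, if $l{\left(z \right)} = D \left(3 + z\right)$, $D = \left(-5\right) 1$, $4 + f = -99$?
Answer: $\frac{32012}{5965} \approx 5.3666$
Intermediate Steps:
$f = -103$ ($f = -4 - 99 = -103$)
$D = -5$
$l{\left(z \right)} = -15 - 5 z$ ($l{\left(z \right)} = - 5 \left(3 + z\right) = -15 - 5 z$)
$\frac{-35317 + \left(107 + 41 \cdot 78\right)}{l{\left(f \right)} - 6465} = \frac{-35317 + \left(107 + 41 \cdot 78\right)}{\left(-15 - -515\right) - 6465} = \frac{-35317 + \left(107 + 3198\right)}{\left(-15 + 515\right) - 6465} = \frac{-35317 + 3305}{500 - 6465} = - \frac{32012}{-5965} = \left(-32012\right) \left(- \frac{1}{5965}\right) = \frac{32012}{5965}$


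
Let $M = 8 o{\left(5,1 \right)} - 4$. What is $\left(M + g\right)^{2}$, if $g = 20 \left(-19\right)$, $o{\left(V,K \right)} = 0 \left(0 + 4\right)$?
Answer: $147456$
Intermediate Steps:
$o{\left(V,K \right)} = 0$ ($o{\left(V,K \right)} = 0 \cdot 4 = 0$)
$g = -380$
$M = -4$ ($M = 8 \cdot 0 - 4 = 0 - 4 = -4$)
$\left(M + g\right)^{2} = \left(-4 - 380\right)^{2} = \left(-384\right)^{2} = 147456$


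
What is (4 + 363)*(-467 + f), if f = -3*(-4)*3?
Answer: -158177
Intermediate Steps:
f = 36 (f = 12*3 = 36)
(4 + 363)*(-467 + f) = (4 + 363)*(-467 + 36) = 367*(-431) = -158177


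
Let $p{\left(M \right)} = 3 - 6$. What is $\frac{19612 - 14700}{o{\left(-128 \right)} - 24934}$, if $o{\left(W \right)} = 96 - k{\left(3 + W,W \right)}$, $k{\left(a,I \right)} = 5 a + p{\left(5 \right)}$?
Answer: $- \frac{2456}{12105} \approx -0.20289$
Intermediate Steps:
$p{\left(M \right)} = -3$ ($p{\left(M \right)} = 3 - 6 = -3$)
$k{\left(a,I \right)} = -3 + 5 a$ ($k{\left(a,I \right)} = 5 a - 3 = -3 + 5 a$)
$o{\left(W \right)} = 84 - 5 W$ ($o{\left(W \right)} = 96 - \left(-3 + 5 \left(3 + W\right)\right) = 96 - \left(-3 + \left(15 + 5 W\right)\right) = 96 - \left(12 + 5 W\right) = 84 - 5 W$)
$\frac{19612 - 14700}{o{\left(-128 \right)} - 24934} = \frac{19612 - 14700}{\left(84 - -640\right) - 24934} = \frac{4912}{\left(84 + 640\right) - 24934} = \frac{4912}{724 - 24934} = \frac{4912}{-24210} = 4912 \left(- \frac{1}{24210}\right) = - \frac{2456}{12105}$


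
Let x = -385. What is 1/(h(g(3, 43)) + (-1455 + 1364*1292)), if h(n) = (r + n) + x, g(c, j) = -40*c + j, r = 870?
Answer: 1/1761241 ≈ 5.6778e-7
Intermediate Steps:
g(c, j) = j - 40*c
h(n) = 485 + n (h(n) = (870 + n) - 385 = 485 + n)
1/(h(g(3, 43)) + (-1455 + 1364*1292)) = 1/((485 + (43 - 40*3)) + (-1455 + 1364*1292)) = 1/((485 + (43 - 120)) + (-1455 + 1762288)) = 1/((485 - 77) + 1760833) = 1/(408 + 1760833) = 1/1761241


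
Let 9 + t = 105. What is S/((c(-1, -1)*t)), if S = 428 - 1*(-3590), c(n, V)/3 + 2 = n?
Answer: -2009/432 ≈ -4.6505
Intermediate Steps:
t = 96 (t = -9 + 105 = 96)
c(n, V) = -6 + 3*n
S = 4018 (S = 428 + 3590 = 4018)
S/((c(-1, -1)*t)) = 4018/(((-6 + 3*(-1))*96)) = 4018/(((-6 - 3)*96)) = 4018/((-9*96)) = 4018/(-864) = 4018*(-1/864) = -2009/432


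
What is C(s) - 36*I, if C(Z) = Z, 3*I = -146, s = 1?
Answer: 1753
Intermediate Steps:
I = -146/3 (I = (⅓)*(-146) = -146/3 ≈ -48.667)
C(s) - 36*I = 1 - 36*(-146/3) = 1 + 1752 = 1753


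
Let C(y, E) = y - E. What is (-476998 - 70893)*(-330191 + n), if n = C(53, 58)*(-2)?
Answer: 180903198271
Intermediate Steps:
n = 10 (n = (53 - 1*58)*(-2) = (53 - 58)*(-2) = -5*(-2) = 10)
(-476998 - 70893)*(-330191 + n) = (-476998 - 70893)*(-330191 + 10) = -547891*(-330181) = 180903198271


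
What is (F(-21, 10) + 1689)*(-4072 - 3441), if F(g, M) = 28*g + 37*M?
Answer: -11051623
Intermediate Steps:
(F(-21, 10) + 1689)*(-4072 - 3441) = ((28*(-21) + 37*10) + 1689)*(-4072 - 3441) = ((-588 + 370) + 1689)*(-7513) = (-218 + 1689)*(-7513) = 1471*(-7513) = -11051623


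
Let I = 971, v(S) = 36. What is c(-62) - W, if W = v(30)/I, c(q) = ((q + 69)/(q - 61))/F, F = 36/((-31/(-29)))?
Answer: -4833539/124688052 ≈ -0.038765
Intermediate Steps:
F = 1044/31 (F = 36/((-31*(-1/29))) = 36/(31/29) = 36*(29/31) = 1044/31 ≈ 33.677)
c(q) = 31*(69 + q)/(1044*(-61 + q)) (c(q) = ((q + 69)/(q - 61))/(1044/31) = ((69 + q)/(-61 + q))*(31/1044) = 31*(69 + q)/(1044*(-61 + q)))
W = 36/971 ≈ 0.037075
c(-62) - W = 31*(69 - 62)/(1044*(-61 - 62)) - 1*36/971 = (31/1044)*7/(-123) - 36/971 = (31/1044)*(-1/123)*7 - 36/971 = -217/128412 - 36/971 = -4833539/124688052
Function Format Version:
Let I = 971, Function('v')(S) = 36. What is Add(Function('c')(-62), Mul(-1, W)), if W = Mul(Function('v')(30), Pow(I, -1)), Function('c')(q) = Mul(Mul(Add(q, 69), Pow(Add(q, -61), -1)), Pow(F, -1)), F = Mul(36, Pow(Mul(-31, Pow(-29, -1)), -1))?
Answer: Rational(-4833539, 124688052) ≈ -0.038765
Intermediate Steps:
F = Rational(1044, 31) (F = Mul(36, Pow(Mul(-31, Rational(-1, 29)), -1)) = Mul(36, Pow(Rational(31, 29), -1)) = Mul(36, Rational(29, 31)) = Rational(1044, 31) ≈ 33.677)
Function('c')(q) = Mul(Rational(31, 1044), Pow(Add(-61, q), -1), Add(69, q)) (Function('c')(q) = Mul(Mul(Add(q, 69), Pow(Add(q, -61), -1)), Pow(Rational(1044, 31), -1)) = Mul(Mul(Add(69, q), Pow(Add(-61, q), -1)), Rational(31, 1044)) = Mul(Mul(Pow(Add(-61, q), -1), Add(69, q)), Rational(31, 1044)) = Mul(Rational(31, 1044), Pow(Add(-61, q), -1), Add(69, q)))
W = Rational(36, 971) (W = Mul(36, Pow(971, -1)) = Mul(36, Rational(1, 971)) = Rational(36, 971) ≈ 0.037075)
Add(Function('c')(-62), Mul(-1, W)) = Add(Mul(Rational(31, 1044), Pow(Add(-61, -62), -1), Add(69, -62)), Mul(-1, Rational(36, 971))) = Add(Mul(Rational(31, 1044), Pow(-123, -1), 7), Rational(-36, 971)) = Add(Mul(Rational(31, 1044), Rational(-1, 123), 7), Rational(-36, 971)) = Add(Rational(-217, 128412), Rational(-36, 971)) = Rational(-4833539, 124688052)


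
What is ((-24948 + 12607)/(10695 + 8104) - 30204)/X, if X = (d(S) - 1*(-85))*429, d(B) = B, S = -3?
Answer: -567817337/661311222 ≈ -0.85862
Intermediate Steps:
X = 35178 (X = (-3 - 1*(-85))*429 = (-3 + 85)*429 = 82*429 = 35178)
((-24948 + 12607)/(10695 + 8104) - 30204)/X = ((-24948 + 12607)/(10695 + 8104) - 30204)/35178 = (-12341/18799 - 30204)*(1/35178) = -567817337/18799*1/35178 = -567817337/661311222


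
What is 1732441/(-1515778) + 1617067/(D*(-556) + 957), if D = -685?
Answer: 1789639157829/578749808626 ≈ 3.0923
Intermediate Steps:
1732441/(-1515778) + 1617067/(D*(-556) + 957) = 1732441/(-1515778) + 1617067/(-685*(-556) + 957) = 1732441*(-1/1515778) + 1617067/(380860 + 957) = -1732441/1515778 + 1617067/381817 = 1789639157829/578749808626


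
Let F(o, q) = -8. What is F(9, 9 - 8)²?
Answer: 64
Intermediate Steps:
F(9, 9 - 8)² = (-8)² = 64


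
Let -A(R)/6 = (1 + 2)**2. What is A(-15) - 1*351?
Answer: -405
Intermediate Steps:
A(R) = -54 (A(R) = -6*(1 + 2)**2 = -6*3**2 = -6*9 = -54)
A(-15) - 1*351 = -54 - 1*351 = -54 - 351 = -405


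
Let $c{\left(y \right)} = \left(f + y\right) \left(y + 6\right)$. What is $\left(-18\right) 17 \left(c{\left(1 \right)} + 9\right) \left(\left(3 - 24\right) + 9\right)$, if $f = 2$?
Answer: $110160$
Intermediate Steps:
$c{\left(y \right)} = \left(2 + y\right) \left(6 + y\right)$ ($c{\left(y \right)} = \left(2 + y\right) \left(y + 6\right) = \left(2 + y\right) \left(6 + y\right)$)
$\left(-18\right) 17 \left(c{\left(1 \right)} + 9\right) \left(\left(3 - 24\right) + 9\right) = \left(-18\right) 17 \left(\left(12 + 1^{2} + 8 \cdot 1\right) + 9\right) \left(\left(3 - 24\right) + 9\right) = - 306 \left(\left(12 + 1 + 8\right) + 9\right) \left(\left(3 - 24\right) + 9\right) = - 306 \left(21 + 9\right) \left(-21 + 9\right) = - 306 \cdot 30 \left(-12\right) = \left(-306\right) \left(-360\right) = 110160$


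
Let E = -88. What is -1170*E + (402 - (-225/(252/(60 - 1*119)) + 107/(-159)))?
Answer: 459936095/4452 ≈ 1.0331e+5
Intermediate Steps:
-1170*E + (402 - (-225/(252/(60 - 1*119)) + 107/(-159))) = -1170*(-88) + (402 - (-225/(252/(60 - 1*119)) + 107/(-159))) = 102960 + (402 - (-225/(252/(60 - 119)) + 107*(-1/159))) = 102960 + (402 - (-225/(252/(-59)) - 107/159)) = 102960 + (402 - (-225/(252*(-1/59)) - 107/159)) = 102960 + (402 - (-225/(-252/59) - 107/159)) = 102960 + (402 - (-225*(-59/252) - 107/159)) = 102960 + (402 - (1475/28 - 107/159)) = 102960 + (402 - 1*231529/4452) = 102960 + (402 - 231529/4452) = 102960 + 1558175/4452 = 459936095/4452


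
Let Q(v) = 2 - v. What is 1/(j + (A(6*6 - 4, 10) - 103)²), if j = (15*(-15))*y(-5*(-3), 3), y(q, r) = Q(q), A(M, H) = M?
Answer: 1/7966 ≈ 0.00012553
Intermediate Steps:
y(q, r) = 2 - q
j = 2925 (j = (15*(-15))*(2 - (-5)*(-3)) = -225*(2 - 1*15) = -225*(2 - 15) = -225*(-13) = 2925)
1/(j + (A(6*6 - 4, 10) - 103)²) = 1/(2925 + ((6*6 - 4) - 103)²) = 1/(2925 + ((36 - 4) - 103)²) = 1/(2925 + (32 - 103)²) = 1/(2925 + (-71)²) = 1/(2925 + 5041) = 1/7966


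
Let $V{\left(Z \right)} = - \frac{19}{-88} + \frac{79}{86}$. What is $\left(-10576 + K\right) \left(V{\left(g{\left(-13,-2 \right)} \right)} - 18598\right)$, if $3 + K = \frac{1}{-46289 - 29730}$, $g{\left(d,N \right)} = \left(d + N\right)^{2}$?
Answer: $\frac{28296169728618039}{143827948} \approx 1.9674 \cdot 10^{8}$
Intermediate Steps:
$g{\left(d,N \right)} = \left(N + d\right)^{2}$
$K = - \frac{228058}{76019}$ ($K = -3 + \frac{1}{-46289 - 29730} = -3 + \frac{1}{-76019} = -3 - \frac{1}{76019} = - \frac{228058}{76019} \approx -3.0$)
$V{\left(Z \right)} = \frac{4293}{3784}$ ($V{\left(Z \right)} = \left(-19\right) \left(- \frac{1}{88}\right) + 79 \cdot \frac{1}{86} = \frac{19}{88} + \frac{79}{86} = \frac{4293}{3784}$)
$\left(-10576 + K\right) \left(V{\left(g{\left(-13,-2 \right)} \right)} - 18598\right) = \left(-10576 - \frac{228058}{76019}\right) \left(\frac{4293}{3784} - 18598\right) = \left(- \frac{804205002}{76019}\right) \left(- \frac{70370539}{3784}\right) = \frac{28296169728618039}{143827948}$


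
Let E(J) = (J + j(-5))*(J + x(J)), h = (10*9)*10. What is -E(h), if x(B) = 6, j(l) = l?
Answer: -810870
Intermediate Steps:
h = 900 (h = 90*10 = 900)
E(J) = (-5 + J)*(6 + J) (E(J) = (J - 5)*(J + 6) = (-5 + J)*(6 + J))
-E(h) = -(-30 + 900 + 900²) = -(-30 + 900 + 810000) = -1*810870 = -810870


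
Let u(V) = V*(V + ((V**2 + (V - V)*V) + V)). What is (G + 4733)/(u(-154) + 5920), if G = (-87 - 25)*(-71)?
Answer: -12685/3598912 ≈ -0.0035247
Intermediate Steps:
u(V) = V*(V**2 + 2*V) (u(V) = V*(V + ((V**2 + 0*V) + V)) = V*(V + ((V**2 + 0) + V)) = V*(V + (V**2 + V)) = V*(V + (V + V**2)) = V*(V**2 + 2*V))
G = 7952 (G = -112*(-71) = 7952)
(G + 4733)/(u(-154) + 5920) = (7952 + 4733)/((-154)**2*(2 - 154) + 5920) = 12685/(23716*(-152) + 5920) = 12685/(-3604832 + 5920) = 12685/(-3598912) = 12685*(-1/3598912) = -12685/3598912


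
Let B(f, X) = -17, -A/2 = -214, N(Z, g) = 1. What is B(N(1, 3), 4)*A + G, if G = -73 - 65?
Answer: -7414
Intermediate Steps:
A = 428 (A = -2*(-214) = 428)
G = -138
B(N(1, 3), 4)*A + G = -17*428 - 138 = -7276 - 138 = -7414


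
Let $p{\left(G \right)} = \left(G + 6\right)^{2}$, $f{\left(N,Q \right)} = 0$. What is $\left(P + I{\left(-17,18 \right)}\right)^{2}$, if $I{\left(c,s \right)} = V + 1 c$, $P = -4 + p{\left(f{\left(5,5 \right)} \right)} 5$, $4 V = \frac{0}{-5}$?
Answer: $25281$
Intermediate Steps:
$p{\left(G \right)} = \left(6 + G\right)^{2}$
$V = 0$ ($V = \frac{0 \frac{1}{-5}}{4} = \frac{0 \left(- \frac{1}{5}\right)}{4} = \frac{1}{4} \cdot 0 = 0$)
$P = 176$ ($P = -4 + \left(6 + 0\right)^{2} \cdot 5 = -4 + 6^{2} \cdot 5 = -4 + 36 \cdot 5 = -4 + 180 = 176$)
$I{\left(c,s \right)} = c$ ($I{\left(c,s \right)} = 0 + 1 c = 0 + c = c$)
$\left(P + I{\left(-17,18 \right)}\right)^{2} = \left(176 - 17\right)^{2} = 159^{2} = 25281$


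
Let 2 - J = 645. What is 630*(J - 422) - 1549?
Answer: -672499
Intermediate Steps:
J = -643 (J = 2 - 1*645 = 2 - 645 = -643)
630*(J - 422) - 1549 = 630*(-643 - 422) - 1549 = 630*(-1065) - 1549 = -670950 - 1549 = -672499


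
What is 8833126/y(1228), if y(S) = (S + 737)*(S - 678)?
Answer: 4416563/540375 ≈ 8.1731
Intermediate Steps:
y(S) = (-678 + S)*(737 + S) (y(S) = (737 + S)*(-678 + S) = (-678 + S)*(737 + S))
8833126/y(1228) = 8833126/(-499686 + 1228**2 + 59*1228) = 8833126/(-499686 + 1507984 + 72452) = 8833126/1080750 = 8833126*(1/1080750) = 4416563/540375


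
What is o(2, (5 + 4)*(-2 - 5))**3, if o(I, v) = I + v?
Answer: -226981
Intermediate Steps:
o(2, (5 + 4)*(-2 - 5))**3 = (2 + (5 + 4)*(-2 - 5))**3 = (2 + 9*(-7))**3 = (2 - 63)**3 = (-61)**3 = -226981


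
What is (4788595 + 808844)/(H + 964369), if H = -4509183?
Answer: -5597439/3544814 ≈ -1.5791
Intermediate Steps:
(4788595 + 808844)/(H + 964369) = (4788595 + 808844)/(-4509183 + 964369) = 5597439/(-3544814) = 5597439*(-1/3544814) = -5597439/3544814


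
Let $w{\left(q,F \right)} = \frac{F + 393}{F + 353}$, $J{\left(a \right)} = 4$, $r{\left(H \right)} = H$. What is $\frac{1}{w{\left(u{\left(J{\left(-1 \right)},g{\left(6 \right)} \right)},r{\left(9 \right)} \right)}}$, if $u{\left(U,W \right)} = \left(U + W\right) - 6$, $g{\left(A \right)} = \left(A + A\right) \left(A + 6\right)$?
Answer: $\frac{181}{201} \approx 0.9005$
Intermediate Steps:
$g{\left(A \right)} = 2 A \left(6 + A\right)$
$u{\left(U,W \right)} = -6 + U + W$
$w{\left(q,F \right)} = \frac{393 + F}{353 + F}$
$\frac{1}{w{\left(u{\left(J{\left(-1 \right)},g{\left(6 \right)} \right)},r{\left(9 \right)} \right)}} = \frac{1}{\frac{1}{353 + 9} \left(393 + 9\right)} = \frac{1}{\frac{1}{362} \cdot 402} = \frac{1}{\frac{201}{181}} = \frac{181}{201}$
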